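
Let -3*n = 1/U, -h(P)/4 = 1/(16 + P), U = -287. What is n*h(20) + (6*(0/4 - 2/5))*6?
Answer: -557933/38745 ≈ -14.400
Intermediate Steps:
h(P) = -4/(16 + P)
n = 1/861 (n = -⅓/(-287) = -⅓*(-1/287) = 1/861 ≈ 0.0011614)
n*h(20) + (6*(0/4 - 2/5))*6 = (-4/(16 + 20))/861 + (6*(0/4 - 2/5))*6 = (-4/36)/861 + (6*(0*(¼) - 2*⅕))*6 = (-4*1/36)/861 + (6*(0 - ⅖))*6 = (1/861)*(-⅑) + (6*(-⅖))*6 = -1/7749 - 12/5*6 = -1/7749 - 72/5 = -557933/38745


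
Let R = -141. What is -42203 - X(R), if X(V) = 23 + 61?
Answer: -42287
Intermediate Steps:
X(V) = 84
-42203 - X(R) = -42203 - 1*84 = -42203 - 84 = -42287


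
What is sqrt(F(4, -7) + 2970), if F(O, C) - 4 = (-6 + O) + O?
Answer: 4*sqrt(186) ≈ 54.553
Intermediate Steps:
F(O, C) = -2 + 2*O (F(O, C) = 4 + ((-6 + O) + O) = 4 + (-6 + 2*O) = -2 + 2*O)
sqrt(F(4, -7) + 2970) = sqrt((-2 + 2*4) + 2970) = sqrt((-2 + 8) + 2970) = sqrt(6 + 2970) = sqrt(2976) = 4*sqrt(186)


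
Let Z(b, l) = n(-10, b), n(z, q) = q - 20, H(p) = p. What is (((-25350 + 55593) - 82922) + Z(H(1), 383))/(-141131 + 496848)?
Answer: -52698/355717 ≈ -0.14815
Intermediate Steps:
n(z, q) = -20 + q
Z(b, l) = -20 + b
(((-25350 + 55593) - 82922) + Z(H(1), 383))/(-141131 + 496848) = (((-25350 + 55593) - 82922) + (-20 + 1))/(-141131 + 496848) = ((30243 - 82922) - 19)/355717 = (-52679 - 19)*(1/355717) = -52698*1/355717 = -52698/355717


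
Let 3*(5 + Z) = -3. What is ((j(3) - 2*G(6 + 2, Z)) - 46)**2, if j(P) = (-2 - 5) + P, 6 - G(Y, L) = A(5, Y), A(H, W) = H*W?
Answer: 324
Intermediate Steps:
Z = -6 (Z = -5 + (1/3)*(-3) = -5 - 1 = -6)
G(Y, L) = 6 - 5*Y
j(P) = -7 + P
((j(3) - 2*G(6 + 2, Z)) - 46)**2 = (((-7 + 3) - 2*(6 - 5*(6 + 2))) - 46)**2 = ((-4 - 2*(6 - 5*8)) - 46)**2 = ((-4 - 2*(6 - 40)) - 46)**2 = ((-4 - 2*(-34)) - 46)**2 = ((-4 + 68) - 46)**2 = (64 - 46)**2 = 18**2 = 324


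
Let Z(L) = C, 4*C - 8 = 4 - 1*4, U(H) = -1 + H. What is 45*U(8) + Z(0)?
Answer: 317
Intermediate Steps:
C = 2 (C = 2 + (4 - 1*4)/4 = 2 + (4 - 4)/4 = 2 + (¼)*0 = 2 + 0 = 2)
Z(L) = 2
45*U(8) + Z(0) = 45*(-1 + 8) + 2 = 45*7 + 2 = 315 + 2 = 317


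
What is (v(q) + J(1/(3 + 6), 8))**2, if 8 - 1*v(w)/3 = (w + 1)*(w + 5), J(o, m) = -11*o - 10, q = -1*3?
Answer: 49729/81 ≈ 613.94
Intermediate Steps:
q = -3
J(o, m) = -10 - 11*o
v(w) = 24 - 3*(1 + w)*(5 + w) (v(w) = 24 - 3*(w + 1)*(w + 5) = 24 - 3*(1 + w)*(5 + w))
(v(q) + J(1/(3 + 6), 8))**2 = ((9 - 18*(-3) - 3*(-3)**2) + (-10 - 11/(3 + 6)))**2 = ((9 + 54 - 3*9) + (-10 - 11/9))**2 = ((9 + 54 - 27) + (-10 - 11*1/9))**2 = (36 + (-10 - 11/9))**2 = (36 - 101/9)**2 = (223/9)**2 = 49729/81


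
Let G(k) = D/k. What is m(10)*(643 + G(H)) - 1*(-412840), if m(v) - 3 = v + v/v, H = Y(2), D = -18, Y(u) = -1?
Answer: 422094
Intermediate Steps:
H = -1
G(k) = -18/k
m(v) = 4 + v (m(v) = 3 + (v + v/v) = 3 + (v + 1) = 3 + (1 + v) = 4 + v)
m(10)*(643 + G(H)) - 1*(-412840) = (4 + 10)*(643 - 18/(-1)) - 1*(-412840) = 14*(643 - 18*(-1)) + 412840 = 14*(643 + 18) + 412840 = 14*661 + 412840 = 9254 + 412840 = 422094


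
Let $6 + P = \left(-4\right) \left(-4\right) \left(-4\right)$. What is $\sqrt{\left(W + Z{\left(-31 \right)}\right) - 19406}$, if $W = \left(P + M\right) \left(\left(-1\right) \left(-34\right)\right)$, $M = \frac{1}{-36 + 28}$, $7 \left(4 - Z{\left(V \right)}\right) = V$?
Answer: $\frac{i \sqrt{4269237}}{14} \approx 147.59 i$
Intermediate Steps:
$Z{\left(V \right)} = 4 - \frac{V}{7}$
$M = - \frac{1}{8}$ ($M = \frac{1}{-8} = - \frac{1}{8} \approx -0.125$)
$P = -70$ ($P = -6 + \left(-4\right) \left(-4\right) \left(-4\right) = -6 + 16 \left(-4\right) = -6 - 64 = -70$)
$W = - \frac{9537}{4}$ ($W = \left(-70 - \frac{1}{8}\right) \left(\left(-1\right) \left(-34\right)\right) = \left(- \frac{561}{8}\right) 34 = - \frac{9537}{4} \approx -2384.3$)
$\sqrt{\left(W + Z{\left(-31 \right)}\right) - 19406} = \sqrt{\left(- \frac{9537}{4} + \left(4 - - \frac{31}{7}\right)\right) - 19406} = \sqrt{\left(- \frac{9537}{4} + \left(4 + \frac{31}{7}\right)\right) - 19406} = \sqrt{\left(- \frac{9537}{4} + \frac{59}{7}\right) - 19406} = \sqrt{- \frac{66523}{28} - 19406} = \sqrt{- \frac{609891}{28}} = \frac{i \sqrt{4269237}}{14}$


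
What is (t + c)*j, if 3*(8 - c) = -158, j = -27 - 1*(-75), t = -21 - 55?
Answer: -736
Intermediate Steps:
t = -76
j = 48 (j = -27 + 75 = 48)
c = 182/3 (c = 8 - ⅓*(-158) = 8 + 158/3 = 182/3 ≈ 60.667)
(t + c)*j = (-76 + 182/3)*48 = -46/3*48 = -736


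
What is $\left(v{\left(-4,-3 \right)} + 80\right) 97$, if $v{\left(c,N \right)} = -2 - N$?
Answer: $7857$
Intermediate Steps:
$\left(v{\left(-4,-3 \right)} + 80\right) 97 = \left(\left(-2 - -3\right) + 80\right) 97 = \left(\left(-2 + 3\right) + 80\right) 97 = \left(1 + 80\right) 97 = 81 \cdot 97 = 7857$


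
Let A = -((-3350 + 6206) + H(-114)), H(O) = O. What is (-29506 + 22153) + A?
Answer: -10095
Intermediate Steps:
A = -2742 (A = -((-3350 + 6206) - 114) = -(2856 - 114) = -1*2742 = -2742)
(-29506 + 22153) + A = (-29506 + 22153) - 2742 = -7353 - 2742 = -10095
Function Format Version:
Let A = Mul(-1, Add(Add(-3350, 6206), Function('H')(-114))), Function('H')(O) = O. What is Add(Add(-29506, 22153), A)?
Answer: -10095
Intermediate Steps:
A = -2742 (A = Mul(-1, Add(Add(-3350, 6206), -114)) = Mul(-1, Add(2856, -114)) = Mul(-1, 2742) = -2742)
Add(Add(-29506, 22153), A) = Add(Add(-29506, 22153), -2742) = Add(-7353, -2742) = -10095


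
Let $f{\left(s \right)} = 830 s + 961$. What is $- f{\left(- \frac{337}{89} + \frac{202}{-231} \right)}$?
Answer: $\frac{59777551}{20559} \approx 2907.6$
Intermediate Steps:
$f{\left(s \right)} = 961 + 830 s$
$- f{\left(- \frac{337}{89} + \frac{202}{-231} \right)} = - (961 + 830 \left(- \frac{337}{89} + \frac{202}{-231}\right)) = - (961 + 830 \left(\left(-337\right) \frac{1}{89} + 202 \left(- \frac{1}{231}\right)\right)) = - (961 + 830 \left(- \frac{337}{89} - \frac{202}{231}\right)) = - (961 + 830 \left(- \frac{95825}{20559}\right)) = - (961 - \frac{79534750}{20559}) = \left(-1\right) \left(- \frac{59777551}{20559}\right) = \frac{59777551}{20559}$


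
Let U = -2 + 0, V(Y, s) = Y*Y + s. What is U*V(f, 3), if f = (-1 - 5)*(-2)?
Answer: -294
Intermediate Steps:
f = 12 (f = -6*(-2) = 12)
V(Y, s) = s + Y² (V(Y, s) = Y² + s = s + Y²)
U = -2
U*V(f, 3) = -2*(3 + 12²) = -2*(3 + 144) = -2*147 = -294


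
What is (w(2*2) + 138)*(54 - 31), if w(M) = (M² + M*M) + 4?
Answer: 4002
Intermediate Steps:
w(M) = 4 + 2*M² (w(M) = (M² + M²) + 4 = 2*M² + 4 = 4 + 2*M²)
(w(2*2) + 138)*(54 - 31) = ((4 + 2*(2*2)²) + 138)*(54 - 31) = ((4 + 2*4²) + 138)*23 = ((4 + 2*16) + 138)*23 = ((4 + 32) + 138)*23 = (36 + 138)*23 = 174*23 = 4002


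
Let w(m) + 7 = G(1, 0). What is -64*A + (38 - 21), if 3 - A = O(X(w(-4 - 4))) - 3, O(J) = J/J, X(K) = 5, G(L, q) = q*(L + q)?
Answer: -303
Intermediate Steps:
w(m) = -7 (w(m) = -7 + 0*(1 + 0) = -7 + 0*1 = -7 + 0 = -7)
O(J) = 1
A = 5 (A = 3 - (1 - 3) = 3 - 1*(-2) = 3 + 2 = 5)
-64*A + (38 - 21) = -64*5 + (38 - 21) = -320 + 17 = -303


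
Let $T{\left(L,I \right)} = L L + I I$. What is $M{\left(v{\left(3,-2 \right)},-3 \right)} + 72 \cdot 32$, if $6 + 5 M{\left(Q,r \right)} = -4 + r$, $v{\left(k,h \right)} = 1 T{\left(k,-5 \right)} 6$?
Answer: $\frac{11507}{5} \approx 2301.4$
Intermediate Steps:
$T{\left(L,I \right)} = I^{2} + L^{2}$ ($T{\left(L,I \right)} = L^{2} + I^{2} = I^{2} + L^{2}$)
$v{\left(k,h \right)} = 150 + 6 k^{2}$ ($v{\left(k,h \right)} = 1 \left(\left(-5\right)^{2} + k^{2}\right) 6 = 1 \left(25 + k^{2}\right) 6 = \left(25 + k^{2}\right) 6 = 150 + 6 k^{2}$)
$M{\left(Q,r \right)} = -2 + \frac{r}{5}$ ($M{\left(Q,r \right)} = - \frac{6}{5} + \frac{-4 + r}{5} = - \frac{6}{5} + \left(- \frac{4}{5} + \frac{r}{5}\right) = -2 + \frac{r}{5}$)
$M{\left(v{\left(3,-2 \right)},-3 \right)} + 72 \cdot 32 = \left(-2 + \frac{1}{5} \left(-3\right)\right) + 72 \cdot 32 = \left(-2 - \frac{3}{5}\right) + 2304 = - \frac{13}{5} + 2304 = \frac{11507}{5}$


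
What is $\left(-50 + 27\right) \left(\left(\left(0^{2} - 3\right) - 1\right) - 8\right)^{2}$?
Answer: $-3312$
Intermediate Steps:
$\left(-50 + 27\right) \left(\left(\left(0^{2} - 3\right) - 1\right) - 8\right)^{2} = - 23 \left(\left(\left(0 - 3\right) - 1\right) - 8\right)^{2} = - 23 \left(\left(-3 - 1\right) - 8\right)^{2} = - 23 \left(-4 - 8\right)^{2} = - 23 \left(-12\right)^{2} = \left(-23\right) 144 = -3312$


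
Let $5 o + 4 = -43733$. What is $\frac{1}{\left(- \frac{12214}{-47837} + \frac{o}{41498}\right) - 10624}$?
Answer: $- \frac{9925699130}{105450185521129} \approx -9.4127 \cdot 10^{-5}$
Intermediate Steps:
$o = - \frac{43737}{5}$ ($o = - \frac{4}{5} + \frac{1}{5} \left(-43733\right) = - \frac{4}{5} - \frac{43733}{5} = - \frac{43737}{5} \approx -8747.4$)
$\frac{1}{\left(- \frac{12214}{-47837} + \frac{o}{41498}\right) - 10624} = \frac{1}{\left(- \frac{12214}{-47837} - \frac{43737}{5 \cdot 41498}\right) - 10624} = \frac{1}{\left(\left(-12214\right) \left(- \frac{1}{47837}\right) - \frac{43737}{207490}\right) + \left(-40806 + 30182\right)} = \frac{1}{\left(\frac{12214}{47837} - \frac{43737}{207490}\right) - 10624} = \frac{1}{\frac{442035991}{9925699130} - 10624} = \frac{1}{- \frac{105450185521129}{9925699130}} = - \frac{9925699130}{105450185521129}$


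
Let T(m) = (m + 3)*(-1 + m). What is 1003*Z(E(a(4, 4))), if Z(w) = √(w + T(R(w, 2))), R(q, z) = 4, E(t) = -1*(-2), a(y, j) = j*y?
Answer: 1003*√23 ≈ 4810.2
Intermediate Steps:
E(t) = 2
T(m) = (-1 + m)*(3 + m) (T(m) = (3 + m)*(-1 + m) = (-1 + m)*(3 + m))
Z(w) = √(21 + w) (Z(w) = √(w + (-3 + 4² + 2*4)) = √(w + (-3 + 16 + 8)) = √(w + 21) = √(21 + w))
1003*Z(E(a(4, 4))) = 1003*√(21 + 2) = 1003*√23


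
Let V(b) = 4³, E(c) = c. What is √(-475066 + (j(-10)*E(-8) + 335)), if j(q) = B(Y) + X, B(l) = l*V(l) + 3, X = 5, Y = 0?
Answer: 3*I*√52755 ≈ 689.05*I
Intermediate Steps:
V(b) = 64
B(l) = 3 + 64*l (B(l) = l*64 + 3 = 64*l + 3 = 3 + 64*l)
j(q) = 8 (j(q) = (3 + 64*0) + 5 = (3 + 0) + 5 = 3 + 5 = 8)
√(-475066 + (j(-10)*E(-8) + 335)) = √(-475066 + (8*(-8) + 335)) = √(-475066 + (-64 + 335)) = √(-475066 + 271) = √(-474795) = 3*I*√52755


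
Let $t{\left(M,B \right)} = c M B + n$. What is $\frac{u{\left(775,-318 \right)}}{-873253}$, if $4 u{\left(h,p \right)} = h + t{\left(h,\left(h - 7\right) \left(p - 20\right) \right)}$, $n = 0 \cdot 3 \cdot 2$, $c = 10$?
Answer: $\frac{2011775225}{3493012} \approx 575.94$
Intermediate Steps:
$n = 0$ ($n = 0 \cdot 2 = 0$)
$t{\left(M,B \right)} = 10 B M$ ($t{\left(M,B \right)} = 10 M B + 0 = 10 B M + 0 = 10 B M$)
$u{\left(h,p \right)} = \frac{h}{4} + \frac{5 h \left(-20 + p\right) \left(-7 + h\right)}{2}$ ($u{\left(h,p \right)} = \frac{h + 10 \left(h - 7\right) \left(p - 20\right) h}{4} = \frac{h + 10 \left(-7 + h\right) \left(-20 + p\right) h}{4} = \frac{h + 10 \left(-20 + p\right) \left(-7 + h\right) h}{4} = \frac{h + 10 h \left(-20 + p\right) \left(-7 + h\right)}{4} = \frac{h}{4} + \frac{5 h \left(-20 + p\right) \left(-7 + h\right)}{2}$)
$\frac{u{\left(775,-318 \right)}}{-873253} = \frac{\frac{1}{4} \cdot 775 \left(1401 - 155000 - -22260 + 10 \cdot 775 \left(-318\right)\right)}{-873253} = \frac{1}{4} \cdot 775 \left(1401 - 155000 + 22260 - 2464500\right) \left(- \frac{1}{873253}\right) = \frac{1}{4} \cdot 775 \left(-2595839\right) \left(- \frac{1}{873253}\right) = \left(- \frac{2011775225}{4}\right) \left(- \frac{1}{873253}\right) = \frac{2011775225}{3493012}$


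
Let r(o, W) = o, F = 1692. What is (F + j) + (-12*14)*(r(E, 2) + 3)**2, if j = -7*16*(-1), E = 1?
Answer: -884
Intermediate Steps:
j = 112 (j = -112*(-1) = 112)
(F + j) + (-12*14)*(r(E, 2) + 3)**2 = (1692 + 112) + (-12*14)*(1 + 3)**2 = 1804 - 168*4**2 = 1804 - 168*16 = 1804 - 2688 = -884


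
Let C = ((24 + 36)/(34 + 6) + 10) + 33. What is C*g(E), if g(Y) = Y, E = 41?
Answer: 3649/2 ≈ 1824.5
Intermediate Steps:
C = 89/2 (C = (60/40 + 10) + 33 = (60*(1/40) + 10) + 33 = (3/2 + 10) + 33 = 23/2 + 33 = 89/2 ≈ 44.500)
C*g(E) = (89/2)*41 = 3649/2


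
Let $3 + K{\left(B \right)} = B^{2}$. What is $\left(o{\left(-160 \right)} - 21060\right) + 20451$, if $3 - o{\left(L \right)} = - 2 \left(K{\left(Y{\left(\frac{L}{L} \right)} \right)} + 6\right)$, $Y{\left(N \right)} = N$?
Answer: $-598$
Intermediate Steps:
$K{\left(B \right)} = -3 + B^{2}$
$o{\left(L \right)} = 11$ ($o{\left(L \right)} = 3 - - 2 \left(\left(-3 + \left(\frac{L}{L}\right)^{2}\right) + 6\right) = 3 - - 2 \left(\left(-3 + 1^{2}\right) + 6\right) = 3 - - 2 \left(\left(-3 + 1\right) + 6\right) = 3 - - 2 \left(-2 + 6\right) = 3 - \left(-2\right) 4 = 3 - -8 = 3 + 8 = 11$)
$\left(o{\left(-160 \right)} - 21060\right) + 20451 = \left(11 - 21060\right) + 20451 = -21049 + 20451 = -598$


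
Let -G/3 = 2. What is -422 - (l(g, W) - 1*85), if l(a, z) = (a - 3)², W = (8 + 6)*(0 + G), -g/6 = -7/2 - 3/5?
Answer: -20089/25 ≈ -803.56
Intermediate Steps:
G = -6 (G = -3*2 = -6)
g = 123/5 (g = -6*(-7/2 - 3/5) = -6*(-7*½ - 3*⅕) = -6*(-7/2 - ⅗) = -6*(-41/10) = 123/5 ≈ 24.600)
W = -84 (W = (8 + 6)*(0 - 6) = 14*(-6) = -84)
l(a, z) = (-3 + a)²
-422 - (l(g, W) - 1*85) = -422 - ((-3 + 123/5)² - 1*85) = -422 - ((108/5)² - 85) = -422 - (11664/25 - 85) = -422 - 1*9539/25 = -422 - 9539/25 = -20089/25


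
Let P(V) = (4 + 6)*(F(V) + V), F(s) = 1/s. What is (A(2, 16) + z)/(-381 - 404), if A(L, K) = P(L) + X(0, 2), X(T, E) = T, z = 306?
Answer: -331/785 ≈ -0.42166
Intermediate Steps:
P(V) = 10*V + 10/V (P(V) = (4 + 6)*(1/V + V) = 10*(V + 1/V) = 10*V + 10/V)
A(L, K) = 10*L + 10/L (A(L, K) = (10*L + 10/L) + 0 = 10*L + 10/L)
(A(2, 16) + z)/(-381 - 404) = ((10*2 + 10/2) + 306)/(-381 - 404) = ((20 + 10*(1/2)) + 306)/(-785) = ((20 + 5) + 306)*(-1/785) = (25 + 306)*(-1/785) = 331*(-1/785) = -331/785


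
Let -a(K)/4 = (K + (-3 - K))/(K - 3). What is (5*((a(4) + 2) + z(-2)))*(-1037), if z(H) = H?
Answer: -62220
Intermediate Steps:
a(K) = 12/(-3 + K) (a(K) = -4*(K + (-3 - K))/(K - 3) = -(-12)/(-3 + K) = 12/(-3 + K))
(5*((a(4) + 2) + z(-2)))*(-1037) = (5*((12/(-3 + 4) + 2) - 2))*(-1037) = (5*((12/1 + 2) - 2))*(-1037) = (5*((12*1 + 2) - 2))*(-1037) = (5*((12 + 2) - 2))*(-1037) = (5*(14 - 2))*(-1037) = (5*12)*(-1037) = 60*(-1037) = -62220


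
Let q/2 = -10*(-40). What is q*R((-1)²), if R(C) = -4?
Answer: -3200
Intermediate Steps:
q = 800 (q = 2*(-10*(-40)) = 2*400 = 800)
q*R((-1)²) = 800*(-4) = -3200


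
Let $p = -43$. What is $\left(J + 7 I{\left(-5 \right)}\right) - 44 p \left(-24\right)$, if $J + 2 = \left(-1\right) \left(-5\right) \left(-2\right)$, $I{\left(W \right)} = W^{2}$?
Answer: $-7401504$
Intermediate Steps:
$J = -12$ ($J = -2 + \left(-1\right) \left(-5\right) \left(-2\right) = -2 + 5 \left(-2\right) = -2 - 10 = -12$)
$\left(J + 7 I{\left(-5 \right)}\right) - 44 p \left(-24\right) = \left(-12 + 7 \left(-5\right)^{2}\right) \left(-44\right) \left(-43\right) \left(-24\right) = \left(-12 + 7 \cdot 25\right) 1892 \left(-24\right) = \left(-12 + 175\right) \left(-45408\right) = 163 \left(-45408\right) = -7401504$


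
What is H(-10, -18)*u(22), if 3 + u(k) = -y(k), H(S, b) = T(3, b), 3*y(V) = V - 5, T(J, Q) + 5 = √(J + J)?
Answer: 130/3 - 26*√6/3 ≈ 22.104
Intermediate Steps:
T(J, Q) = -5 + √2*√J (T(J, Q) = -5 + √(J + J) = -5 + √(2*J) = -5 + √2*√J)
y(V) = -5/3 + V/3 (y(V) = (V - 5)/3 = (-5 + V)/3 = -5/3 + V/3)
H(S, b) = -5 + √6 (H(S, b) = -5 + √2*√3 = -5 + √6)
u(k) = -4/3 - k/3 (u(k) = -3 - (-5/3 + k/3) = -3 + (5/3 - k/3) = -4/3 - k/3)
H(-10, -18)*u(22) = (-5 + √6)*(-4/3 - ⅓*22) = (-5 + √6)*(-4/3 - 22/3) = (-5 + √6)*(-26/3) = 130/3 - 26*√6/3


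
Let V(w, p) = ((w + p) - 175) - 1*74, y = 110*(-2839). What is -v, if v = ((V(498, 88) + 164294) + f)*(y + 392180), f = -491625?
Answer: 26123550660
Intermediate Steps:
y = -312290
V(w, p) = -249 + p + w (V(w, p) = ((p + w) - 175) - 74 = (-175 + p + w) - 74 = -249 + p + w)
v = -26123550660 (v = (((-249 + 88 + 498) + 164294) - 491625)*(-312290 + 392180) = ((337 + 164294) - 491625)*79890 = (164631 - 491625)*79890 = -326994*79890 = -26123550660)
-v = -1*(-26123550660) = 26123550660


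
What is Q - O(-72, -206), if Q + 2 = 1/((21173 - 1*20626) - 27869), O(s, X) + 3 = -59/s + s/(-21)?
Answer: -22363309/6885144 ≈ -3.2481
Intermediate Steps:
O(s, X) = -3 - 59/s - s/21 (O(s, X) = -3 + (-59/s + s/(-21)) = -3 + (-59/s + s*(-1/21)) = -3 + (-59/s - s/21) = -3 - 59/s - s/21)
Q = -54645/27322 (Q = -2 + 1/((21173 - 1*20626) - 27869) = -2 + 1/((21173 - 20626) - 27869) = -2 + 1/(547 - 27869) = -2 + 1/(-27322) = -2 - 1/27322 = -54645/27322 ≈ -2.0000)
Q - O(-72, -206) = -54645/27322 - (-3 - 59/(-72) - 1/21*(-72)) = -54645/27322 - (-3 - 59*(-1/72) + 24/7) = -54645/27322 - (-3 + 59/72 + 24/7) = -54645/27322 - 1*629/504 = -54645/27322 - 629/504 = -22363309/6885144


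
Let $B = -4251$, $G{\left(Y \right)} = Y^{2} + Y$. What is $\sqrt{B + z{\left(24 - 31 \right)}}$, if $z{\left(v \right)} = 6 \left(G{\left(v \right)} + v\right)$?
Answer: $3 i \sqrt{449} \approx 63.569 i$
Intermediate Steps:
$G{\left(Y \right)} = Y + Y^{2}$
$z{\left(v \right)} = 6 v + 6 v \left(1 + v\right)$ ($z{\left(v \right)} = 6 \left(v \left(1 + v\right) + v\right) = 6 \left(v + v \left(1 + v\right)\right) = 6 v + 6 v \left(1 + v\right)$)
$\sqrt{B + z{\left(24 - 31 \right)}} = \sqrt{-4251 + 6 \left(24 - 31\right) \left(2 + \left(24 - 31\right)\right)} = \sqrt{-4251 + 6 \left(-7\right) \left(2 - 7\right)} = \sqrt{-4251 + 6 \left(-7\right) \left(-5\right)} = \sqrt{-4251 + 210} = \sqrt{-4041} = 3 i \sqrt{449}$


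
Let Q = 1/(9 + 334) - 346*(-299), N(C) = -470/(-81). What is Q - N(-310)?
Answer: 2874101353/27783 ≈ 1.0345e+5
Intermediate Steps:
N(C) = 470/81 (N(C) = -470*(-1/81) = 470/81)
Q = 35484723/343 (Q = 1/343 + 103454 = 35484723/343 ≈ 1.0345e+5)
Q - N(-310) = 35484723/343 - 1*470/81 = 35484723/343 - 470/81 = 2874101353/27783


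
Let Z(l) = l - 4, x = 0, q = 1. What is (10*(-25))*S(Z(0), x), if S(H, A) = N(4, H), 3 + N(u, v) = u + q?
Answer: -500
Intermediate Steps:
Z(l) = -4 + l
N(u, v) = -2 + u (N(u, v) = -3 + (u + 1) = -3 + (1 + u) = -2 + u)
S(H, A) = 2 (S(H, A) = -2 + 4 = 2)
(10*(-25))*S(Z(0), x) = (10*(-25))*2 = -250*2 = -500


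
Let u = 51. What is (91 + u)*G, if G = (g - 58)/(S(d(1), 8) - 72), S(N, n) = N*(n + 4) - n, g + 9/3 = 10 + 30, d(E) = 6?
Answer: 1491/4 ≈ 372.75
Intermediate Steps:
g = 37 (g = -3 + (10 + 30) = -3 + 40 = 37)
S(N, n) = -n + N*(4 + n) (S(N, n) = N*(4 + n) - n = -n + N*(4 + n))
G = 21/8 (G = (37 - 58)/((-1*8 + 4*6 + 6*8) - 72) = -21/((-8 + 24 + 48) - 72) = -21/(64 - 72) = -21/(-8) = -21*(-1/8) = 21/8 ≈ 2.6250)
(91 + u)*G = (91 + 51)*(21/8) = 142*(21/8) = 1491/4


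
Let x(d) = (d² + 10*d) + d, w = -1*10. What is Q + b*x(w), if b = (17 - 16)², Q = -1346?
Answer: -1356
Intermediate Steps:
w = -10
x(d) = d² + 11*d
b = 1 (b = 1² = 1)
Q + b*x(w) = -1346 + 1*(-10*(11 - 10)) = -1346 + 1*(-10*1) = -1346 + 1*(-10) = -1346 - 10 = -1356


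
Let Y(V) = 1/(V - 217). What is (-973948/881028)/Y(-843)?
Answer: 258096220/220257 ≈ 1171.8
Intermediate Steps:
Y(V) = 1/(-217 + V)
(-973948/881028)/Y(-843) = (-973948/881028)/(1/(-217 - 843)) = (-973948*1/881028)/(1/(-1060)) = -243487/(220257*(-1/1060)) = -243487/220257*(-1060) = 258096220/220257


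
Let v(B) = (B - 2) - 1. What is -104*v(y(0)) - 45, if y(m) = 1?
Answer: 163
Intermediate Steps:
v(B) = -3 + B (v(B) = (-2 + B) - 1 = -3 + B)
-104*v(y(0)) - 45 = -104*(-3 + 1) - 45 = -104*(-2) - 45 = 208 - 45 = 163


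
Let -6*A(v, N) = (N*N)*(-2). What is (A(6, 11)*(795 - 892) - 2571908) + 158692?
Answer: -7251385/3 ≈ -2.4171e+6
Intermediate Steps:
A(v, N) = N²/3 (A(v, N) = -N*N*(-2)/6 = -N²*(-2)/6 = -(-1)*N²/3 = N²/3)
(A(6, 11)*(795 - 892) - 2571908) + 158692 = (((⅓)*11²)*(795 - 892) - 2571908) + 158692 = (((⅓)*121)*(-97) - 2571908) + 158692 = ((121/3)*(-97) - 2571908) + 158692 = (-11737/3 - 2571908) + 158692 = -7727461/3 + 158692 = -7251385/3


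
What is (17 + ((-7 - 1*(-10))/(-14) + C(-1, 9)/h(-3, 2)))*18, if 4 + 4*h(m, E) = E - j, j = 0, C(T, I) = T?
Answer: 2367/7 ≈ 338.14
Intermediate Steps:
h(m, E) = -1 + E/4 (h(m, E) = -1 + (E - 1*0)/4 = -1 + (E + 0)/4 = -1 + E/4)
(17 + ((-7 - 1*(-10))/(-14) + C(-1, 9)/h(-3, 2)))*18 = (17 + ((-7 - 1*(-10))/(-14) - 1/(-1 + (¼)*2)))*18 = (17 + ((-7 + 10)*(-1/14) - 1/(-1 + ½)))*18 = (17 + (3*(-1/14) - 1/(-½)))*18 = (17 + (-3/14 - 1*(-2)))*18 = (17 + (-3/14 + 2))*18 = (17 + 25/14)*18 = (263/14)*18 = 2367/7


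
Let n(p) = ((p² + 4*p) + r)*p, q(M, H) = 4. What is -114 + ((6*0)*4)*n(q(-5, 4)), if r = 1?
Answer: -114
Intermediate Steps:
n(p) = p*(1 + p² + 4*p) (n(p) = ((p² + 4*p) + 1)*p = (1 + p² + 4*p)*p = p*(1 + p² + 4*p))
-114 + ((6*0)*4)*n(q(-5, 4)) = -114 + ((6*0)*4)*(4*(1 + 4² + 4*4)) = -114 + (0*4)*(4*(1 + 16 + 16)) = -114 + 0*(4*33) = -114 + 0*132 = -114 + 0 = -114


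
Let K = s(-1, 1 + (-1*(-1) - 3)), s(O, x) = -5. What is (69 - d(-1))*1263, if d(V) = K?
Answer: 93462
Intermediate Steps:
K = -5
d(V) = -5
(69 - d(-1))*1263 = (69 - 1*(-5))*1263 = (69 + 5)*1263 = 74*1263 = 93462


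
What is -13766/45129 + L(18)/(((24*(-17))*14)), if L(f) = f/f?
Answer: -3746501/12275088 ≈ -0.30521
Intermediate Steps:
L(f) = 1
-13766/45129 + L(18)/(((24*(-17))*14)) = -13766/45129 + 1/((24*(-17))*14) = -13766*1/45129 + 1/(-408*14) = -13766/45129 + 1/(-5712) = -13766/45129 + 1*(-1/5712) = -13766/45129 - 1/5712 = -3746501/12275088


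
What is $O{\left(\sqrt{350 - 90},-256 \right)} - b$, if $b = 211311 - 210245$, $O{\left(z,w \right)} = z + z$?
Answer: $-1066 + 4 \sqrt{65} \approx -1033.8$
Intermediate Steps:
$O{\left(z,w \right)} = 2 z$
$b = 1066$
$O{\left(\sqrt{350 - 90},-256 \right)} - b = 2 \sqrt{350 - 90} - 1066 = 2 \sqrt{260} - 1066 = 2 \cdot 2 \sqrt{65} - 1066 = 4 \sqrt{65} - 1066 = -1066 + 4 \sqrt{65}$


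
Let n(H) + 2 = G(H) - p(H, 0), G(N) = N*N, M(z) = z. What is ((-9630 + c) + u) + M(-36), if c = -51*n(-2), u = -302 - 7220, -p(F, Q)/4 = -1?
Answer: -17086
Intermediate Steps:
p(F, Q) = 4 (p(F, Q) = -4*(-1) = 4)
G(N) = N²
u = -7522
n(H) = -6 + H² (n(H) = -2 + (H² - 1*4) = -2 + (H² - 4) = -2 + (-4 + H²) = -6 + H²)
c = 102 (c = -51*(-6 + (-2)²) = -51*(-6 + 4) = -51*(-2) = 102)
((-9630 + c) + u) + M(-36) = ((-9630 + 102) - 7522) - 36 = (-9528 - 7522) - 36 = -17050 - 36 = -17086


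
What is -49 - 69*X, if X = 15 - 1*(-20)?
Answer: -2464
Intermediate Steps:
X = 35 (X = 15 + 20 = 35)
-49 - 69*X = -49 - 69*35 = -49 - 2415 = -2464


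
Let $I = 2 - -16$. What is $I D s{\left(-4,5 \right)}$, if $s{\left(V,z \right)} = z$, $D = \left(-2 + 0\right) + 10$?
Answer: $720$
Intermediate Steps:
$D = 8$ ($D = -2 + 10 = 8$)
$I = 18$ ($I = 2 + 16 = 18$)
$I D s{\left(-4,5 \right)} = 18 \cdot 8 \cdot 5 = 144 \cdot 5 = 720$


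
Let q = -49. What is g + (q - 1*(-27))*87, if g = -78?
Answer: -1992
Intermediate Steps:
g + (q - 1*(-27))*87 = -78 + (-49 - 1*(-27))*87 = -78 + (-49 + 27)*87 = -78 - 22*87 = -78 - 1914 = -1992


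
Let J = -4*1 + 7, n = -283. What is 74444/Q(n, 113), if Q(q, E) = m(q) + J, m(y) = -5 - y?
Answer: 74444/281 ≈ 264.93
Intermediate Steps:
J = 3 (J = -4 + 7 = 3)
Q(q, E) = -2 - q (Q(q, E) = (-5 - q) + 3 = -2 - q)
74444/Q(n, 113) = 74444/(-2 - 1*(-283)) = 74444/(-2 + 283) = 74444/281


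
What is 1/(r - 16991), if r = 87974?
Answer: 1/70983 ≈ 1.4088e-5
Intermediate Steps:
1/(r - 16991) = 1/(87974 - 16991) = 1/70983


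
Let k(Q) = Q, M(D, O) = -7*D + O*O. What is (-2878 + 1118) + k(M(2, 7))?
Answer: -1725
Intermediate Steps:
M(D, O) = O² - 7*D (M(D, O) = -7*D + O² = O² - 7*D)
(-2878 + 1118) + k(M(2, 7)) = (-2878 + 1118) + (7² - 7*2) = -1760 + (49 - 14) = -1760 + 35 = -1725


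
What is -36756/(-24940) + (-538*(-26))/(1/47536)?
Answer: 4145860805669/6235 ≈ 6.6493e+8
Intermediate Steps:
-36756/(-24940) + (-538*(-26))/(1/47536) = -36756*(-1/24940) + 13988/(1/47536) = 9189/6235 + 13988*47536 = 9189/6235 + 664933568 = 4145860805669/6235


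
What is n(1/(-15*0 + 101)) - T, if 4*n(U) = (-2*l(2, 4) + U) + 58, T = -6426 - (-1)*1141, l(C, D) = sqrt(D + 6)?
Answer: 2140999/404 - sqrt(10)/2 ≈ 5297.9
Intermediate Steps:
l(C, D) = sqrt(6 + D)
T = -5285 (T = -6426 - 1*(-1141) = -6426 + 1141 = -5285)
n(U) = 29/2 - sqrt(10)/2 + U/4 (n(U) = ((-2*sqrt(6 + 4) + U) + 58)/4 = ((-2*sqrt(10) + U) + 58)/4 = ((U - 2*sqrt(10)) + 58)/4 = (58 + U - 2*sqrt(10))/4 = 29/2 - sqrt(10)/2 + U/4)
n(1/(-15*0 + 101)) - T = (29/2 - sqrt(10)/2 + 1/(4*(-15*0 + 101))) - 1*(-5285) = (29/2 - sqrt(10)/2 + 1/(4*(0 + 101))) + 5285 = (29/2 - sqrt(10)/2 + (1/4)/101) + 5285 = (29/2 - sqrt(10)/2 + (1/4)*(1/101)) + 5285 = (29/2 - sqrt(10)/2 + 1/404) + 5285 = (5859/404 - sqrt(10)/2) + 5285 = 2140999/404 - sqrt(10)/2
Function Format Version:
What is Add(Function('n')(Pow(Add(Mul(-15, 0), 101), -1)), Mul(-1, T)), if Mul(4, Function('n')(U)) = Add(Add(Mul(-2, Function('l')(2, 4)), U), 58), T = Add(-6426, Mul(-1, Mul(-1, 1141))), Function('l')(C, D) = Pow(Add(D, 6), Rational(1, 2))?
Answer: Add(Rational(2140999, 404), Mul(Rational(-1, 2), Pow(10, Rational(1, 2)))) ≈ 5297.9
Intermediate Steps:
Function('l')(C, D) = Pow(Add(6, D), Rational(1, 2))
T = -5285 (T = Add(-6426, Mul(-1, -1141)) = Add(-6426, 1141) = -5285)
Function('n')(U) = Add(Rational(29, 2), Mul(Rational(-1, 2), Pow(10, Rational(1, 2))), Mul(Rational(1, 4), U)) (Function('n')(U) = Mul(Rational(1, 4), Add(Add(Mul(-2, Pow(Add(6, 4), Rational(1, 2))), U), 58)) = Mul(Rational(1, 4), Add(Add(Mul(-2, Pow(10, Rational(1, 2))), U), 58)) = Mul(Rational(1, 4), Add(Add(U, Mul(-2, Pow(10, Rational(1, 2)))), 58)) = Mul(Rational(1, 4), Add(58, U, Mul(-2, Pow(10, Rational(1, 2))))) = Add(Rational(29, 2), Mul(Rational(-1, 2), Pow(10, Rational(1, 2))), Mul(Rational(1, 4), U)))
Add(Function('n')(Pow(Add(Mul(-15, 0), 101), -1)), Mul(-1, T)) = Add(Add(Rational(29, 2), Mul(Rational(-1, 2), Pow(10, Rational(1, 2))), Mul(Rational(1, 4), Pow(Add(Mul(-15, 0), 101), -1))), Mul(-1, -5285)) = Add(Add(Rational(29, 2), Mul(Rational(-1, 2), Pow(10, Rational(1, 2))), Mul(Rational(1, 4), Pow(Add(0, 101), -1))), 5285) = Add(Add(Rational(29, 2), Mul(Rational(-1, 2), Pow(10, Rational(1, 2))), Mul(Rational(1, 4), Pow(101, -1))), 5285) = Add(Add(Rational(29, 2), Mul(Rational(-1, 2), Pow(10, Rational(1, 2))), Mul(Rational(1, 4), Rational(1, 101))), 5285) = Add(Add(Rational(29, 2), Mul(Rational(-1, 2), Pow(10, Rational(1, 2))), Rational(1, 404)), 5285) = Add(Add(Rational(5859, 404), Mul(Rational(-1, 2), Pow(10, Rational(1, 2)))), 5285) = Add(Rational(2140999, 404), Mul(Rational(-1, 2), Pow(10, Rational(1, 2))))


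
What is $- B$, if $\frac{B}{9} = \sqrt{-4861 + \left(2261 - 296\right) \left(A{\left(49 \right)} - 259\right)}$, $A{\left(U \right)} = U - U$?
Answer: $- 18 i \sqrt{128449} \approx - 6451.2 i$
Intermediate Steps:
$A{\left(U \right)} = 0$
$B = 18 i \sqrt{128449}$ ($B = 9 \sqrt{-4861 + \left(2261 - 296\right) \left(0 - 259\right)} = 9 \sqrt{-4861 + 1965 \left(-259\right)} = 9 \sqrt{-4861 - 508935} = 9 \sqrt{-513796} = 9 \cdot 2 i \sqrt{128449} = 18 i \sqrt{128449} \approx 6451.2 i$)
$- B = - 18 i \sqrt{128449}$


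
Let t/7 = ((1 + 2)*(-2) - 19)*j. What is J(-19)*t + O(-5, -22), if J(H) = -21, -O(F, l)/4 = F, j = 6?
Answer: 22070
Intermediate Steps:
O(F, l) = -4*F
t = -1050 (t = 7*(((1 + 2)*(-2) - 19)*6) = 7*((3*(-2) - 19)*6) = 7*((-6 - 19)*6) = 7*(-25*6) = 7*(-150) = -1050)
J(-19)*t + O(-5, -22) = -21*(-1050) - 4*(-5) = 22050 + 20 = 22070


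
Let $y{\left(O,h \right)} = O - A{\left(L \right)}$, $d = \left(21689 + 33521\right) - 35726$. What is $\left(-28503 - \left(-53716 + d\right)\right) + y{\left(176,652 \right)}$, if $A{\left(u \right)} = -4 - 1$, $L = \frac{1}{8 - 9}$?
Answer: $5910$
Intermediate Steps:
$L = -1$ ($L = \frac{1}{-1} = -1$)
$A{\left(u \right)} = -5$
$d = 19484$ ($d = 55210 - 35726 = 19484$)
$y{\left(O,h \right)} = 5 + O$ ($y{\left(O,h \right)} = O - -5 = O + 5 = 5 + O$)
$\left(-28503 - \left(-53716 + d\right)\right) + y{\left(176,652 \right)} = \left(-28503 - \left(-53716 + 19484\right)\right) + \left(5 + 176\right) = \left(-28503 - -34232\right) + 181 = \left(-28503 + 34232\right) + 181 = 5729 + 181 = 5910$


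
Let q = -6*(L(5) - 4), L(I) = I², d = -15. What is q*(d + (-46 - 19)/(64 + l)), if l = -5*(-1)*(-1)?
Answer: 119700/59 ≈ 2028.8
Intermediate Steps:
l = -5 (l = 5*(-1) = -5)
q = -126 (q = -6*(5² - 4) = -6*(25 - 4) = -6*21 = -126)
q*(d + (-46 - 19)/(64 + l)) = -126*(-15 + (-46 - 19)/(64 - 5)) = -126*(-15 - 65/59) = -126*(-950/59) = 119700/59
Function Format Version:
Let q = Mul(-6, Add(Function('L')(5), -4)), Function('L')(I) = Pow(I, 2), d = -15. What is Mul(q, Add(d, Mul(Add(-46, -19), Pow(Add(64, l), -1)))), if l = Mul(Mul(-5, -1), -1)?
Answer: Rational(119700, 59) ≈ 2028.8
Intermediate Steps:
l = -5 (l = Mul(5, -1) = -5)
q = -126 (q = Mul(-6, Add(Pow(5, 2), -4)) = Mul(-6, Add(25, -4)) = Mul(-6, 21) = -126)
Mul(q, Add(d, Mul(Add(-46, -19), Pow(Add(64, l), -1)))) = Mul(-126, Add(-15, Mul(Add(-46, -19), Pow(Add(64, -5), -1)))) = Mul(-126, Add(-15, Mul(-65, Pow(59, -1)))) = Mul(-126, Add(-15, Mul(-65, Rational(1, 59)))) = Mul(-126, Add(-15, Rational(-65, 59))) = Mul(-126, Rational(-950, 59)) = Rational(119700, 59)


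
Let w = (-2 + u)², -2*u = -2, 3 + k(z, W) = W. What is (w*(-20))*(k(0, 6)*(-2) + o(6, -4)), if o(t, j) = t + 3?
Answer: -60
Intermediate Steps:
o(t, j) = 3 + t
k(z, W) = -3 + W
u = 1 (u = -½*(-2) = 1)
w = 1 (w = (-2 + 1)² = (-1)² = 1)
(w*(-20))*(k(0, 6)*(-2) + o(6, -4)) = (1*(-20))*((-3 + 6)*(-2) + (3 + 6)) = -20*(3*(-2) + 9) = -20*(-6 + 9) = -20*3 = -60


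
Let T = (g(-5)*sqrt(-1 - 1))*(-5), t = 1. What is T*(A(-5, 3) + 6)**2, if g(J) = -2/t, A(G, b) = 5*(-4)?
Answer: 1960*I*sqrt(2) ≈ 2771.9*I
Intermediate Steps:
A(G, b) = -20
g(J) = -2 (g(J) = -2/1 = -2*1 = -2)
T = 10*I*sqrt(2) (T = -2*sqrt(-1 - 1)*(-5) = -2*I*sqrt(2)*(-5) = 10*I*sqrt(2) ≈ 14.142*I)
T*(A(-5, 3) + 6)**2 = (10*I*sqrt(2))*(-20 + 6)**2 = (10*I*sqrt(2))*(-14)**2 = (10*I*sqrt(2))*196 = 1960*I*sqrt(2)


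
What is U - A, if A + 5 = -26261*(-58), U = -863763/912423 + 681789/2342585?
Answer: -1085196394497299041/712476144485 ≈ -1.5231e+6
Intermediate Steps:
U = -467119427536/712476144485 (U = -863763*1/912423 + 681789*(1/2342585) = -287921/304141 + 681789/2342585 = -467119427536/712476144485 ≈ -0.65563)
A = 1523133 (A = -5 - 26261*(-58) = -5 + 1523138 = 1523133)
U - A = -467119427536/712476144485 - 1*1523133 = -467119427536/712476144485 - 1523133 = -1085196394497299041/712476144485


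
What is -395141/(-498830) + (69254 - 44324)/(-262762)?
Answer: 45696103771/65536784230 ≈ 0.69726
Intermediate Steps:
-395141/(-498830) + (69254 - 44324)/(-262762) = -395141*(-1/498830) + 24930*(-1/262762) = 395141/498830 - 12465/131381 = 45696103771/65536784230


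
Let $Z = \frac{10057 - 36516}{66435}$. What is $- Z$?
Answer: $\frac{26459}{66435} \approx 0.39827$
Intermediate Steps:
$Z = - \frac{26459}{66435}$ ($Z = \left(-26459\right) \frac{1}{66435} = - \frac{26459}{66435} \approx -0.39827$)
$- Z = \left(-1\right) \left(- \frac{26459}{66435}\right) = \frac{26459}{66435}$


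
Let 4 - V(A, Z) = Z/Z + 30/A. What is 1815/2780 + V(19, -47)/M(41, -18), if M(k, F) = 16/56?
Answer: 59439/10564 ≈ 5.6266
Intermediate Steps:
V(A, Z) = 3 - 30/A (V(A, Z) = 4 - (Z/Z + 30/A) = 4 - (1 + 30/A) = 4 + (-1 - 30/A) = 3 - 30/A)
M(k, F) = 2/7 (M(k, F) = 16*(1/56) = 2/7)
1815/2780 + V(19, -47)/M(41, -18) = 1815/2780 + (3 - 30/19)/(2/7) = 1815*(1/2780) + (3 - 30*1/19)*(7/2) = 363/556 + (3 - 30/19)*(7/2) = 363/556 + (27/19)*(7/2) = 363/556 + 189/38 = 59439/10564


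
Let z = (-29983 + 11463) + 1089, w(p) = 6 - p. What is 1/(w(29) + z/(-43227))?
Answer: -43227/976790 ≈ -0.044254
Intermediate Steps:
z = -17431 (z = -18520 + 1089 = -17431)
1/(w(29) + z/(-43227)) = 1/((6 - 1*29) - 17431/(-43227)) = 1/((6 - 29) - 17431*(-1/43227)) = 1/(-23 + 17431/43227) = 1/(-976790/43227) = -43227/976790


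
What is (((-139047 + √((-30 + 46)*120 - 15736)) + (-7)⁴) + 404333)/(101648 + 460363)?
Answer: 89229/187337 + 2*I*√3454/562011 ≈ 0.4763 + 0.00020914*I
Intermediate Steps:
(((-139047 + √((-30 + 46)*120 - 15736)) + (-7)⁴) + 404333)/(101648 + 460363) = (((-139047 + √(16*120 - 15736)) + 2401) + 404333)/562011 = (((-139047 + √(1920 - 15736)) + 2401) + 404333)*(1/562011) = (((-139047 + √(-13816)) + 2401) + 404333)*(1/562011) = (((-139047 + 2*I*√3454) + 2401) + 404333)*(1/562011) = ((-136646 + 2*I*√3454) + 404333)*(1/562011) = (267687 + 2*I*√3454)*(1/562011) = 89229/187337 + 2*I*√3454/562011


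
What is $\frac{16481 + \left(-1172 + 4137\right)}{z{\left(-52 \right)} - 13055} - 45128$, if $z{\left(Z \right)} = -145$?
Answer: $- \frac{99284841}{2200} \approx -45130.0$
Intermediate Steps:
$\frac{16481 + \left(-1172 + 4137\right)}{z{\left(-52 \right)} - 13055} - 45128 = \frac{16481 + \left(-1172 + 4137\right)}{-145 - 13055} - 45128 = \frac{16481 + 2965}{-13200} - 45128 = 19446 \left(- \frac{1}{13200}\right) - 45128 = - \frac{3241}{2200} - 45128 = - \frac{99284841}{2200}$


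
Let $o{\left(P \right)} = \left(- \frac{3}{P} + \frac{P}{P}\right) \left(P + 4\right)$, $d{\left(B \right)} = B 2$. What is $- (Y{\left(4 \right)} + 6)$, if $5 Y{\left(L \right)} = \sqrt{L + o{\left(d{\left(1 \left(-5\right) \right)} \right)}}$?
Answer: $-6 - \frac{i \sqrt{95}}{25} \approx -6.0 - 0.38987 i$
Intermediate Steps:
$d{\left(B \right)} = 2 B$
$o{\left(P \right)} = \left(1 - \frac{3}{P}\right) \left(4 + P\right)$ ($o{\left(P \right)} = \left(- \frac{3}{P} + 1\right) \left(4 + P\right) = \left(1 - \frac{3}{P}\right) \left(4 + P\right)$)
$Y{\left(L \right)} = \frac{\sqrt{- \frac{39}{5} + L}}{5}$ ($Y{\left(L \right)} = \frac{\sqrt{L + \left(1 + 2 \cdot 1 \left(-5\right) - \frac{12}{2 \cdot 1 \left(-5\right)}\right)}}{5} = \frac{\sqrt{L + \left(1 + 2 \left(-5\right) - \frac{12}{2 \left(-5\right)}\right)}}{5} = \frac{\sqrt{L - \left(9 - \frac{6}{5}\right)}}{5} = \frac{\sqrt{L - \frac{39}{5}}}{5} = \frac{\sqrt{- \frac{39}{5} + L}}{5}$)
$- (Y{\left(4 \right)} + 6) = - (\frac{\sqrt{-195 + 25 \cdot 4}}{25} + 6) = - (\frac{\sqrt{-195 + 100}}{25} + 6) = - (\frac{\sqrt{-95}}{25} + 6) = - (\frac{i \sqrt{95}}{25} + 6) = - (6 + \frac{i \sqrt{95}}{25}) = -6 - \frac{i \sqrt{95}}{25}$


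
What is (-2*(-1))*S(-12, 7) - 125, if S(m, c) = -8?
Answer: -141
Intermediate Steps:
(-2*(-1))*S(-12, 7) - 125 = -2*(-1)*(-8) - 125 = 2*(-8) - 125 = -16 - 125 = -141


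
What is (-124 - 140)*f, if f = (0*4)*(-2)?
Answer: 0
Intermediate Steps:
f = 0 (f = 0*(-2) = 0)
(-124 - 140)*f = (-124 - 140)*0 = -264*0 = 0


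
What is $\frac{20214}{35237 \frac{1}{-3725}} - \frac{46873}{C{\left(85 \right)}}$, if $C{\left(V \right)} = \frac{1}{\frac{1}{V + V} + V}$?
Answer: $- \frac{23880995548851}{5990290} \approx -3.9866 \cdot 10^{6}$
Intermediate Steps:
$C{\left(V \right)} = \frac{1}{V + \frac{1}{2 V}}$ ($C{\left(V \right)} = \frac{1}{\frac{1}{2 V} + V} = \frac{1}{V + \frac{1}{2 V}}$)
$\frac{20214}{35237 \frac{1}{-3725}} - \frac{46873}{C{\left(85 \right)}} = \frac{20214}{35237 \frac{1}{-3725}} - \frac{46873}{2 \cdot 85 \frac{1}{1 + 2 \cdot 85^{2}}} = \frac{20214}{35237 \left(- \frac{1}{3725}\right)} - \frac{46873}{2 \cdot 85 \frac{1}{1 + 2 \cdot 7225}} = \frac{20214}{- \frac{35237}{3725}} - \frac{46873}{2 \cdot 85 \frac{1}{1 + 14450}} = 20214 \left(- \frac{3725}{35237}\right) - \frac{46873}{2 \cdot 85 \cdot \frac{1}{14451}} = - \frac{75297150}{35237} - \frac{46873}{2 \cdot 85 \cdot \frac{1}{14451}} = - \frac{75297150}{35237} - \frac{46873}{\frac{170}{14451}} = - \frac{75297150}{35237} - \frac{677361723}{170} = - \frac{23880995548851}{5990290}$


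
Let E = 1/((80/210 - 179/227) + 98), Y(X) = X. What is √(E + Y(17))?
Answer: √3681569193434/465223 ≈ 4.1244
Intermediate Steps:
E = 4767/465223 (E = 1/((80*(1/210) - 179*1/227) + 98) = 1/((8/21 - 179/227) + 98) = 1/(-1943/4767 + 98) = 1/(465223/4767) = 4767/465223 ≈ 0.010247)
√(E + Y(17)) = √(4767/465223 + 17) = √(7913558/465223) = √3681569193434/465223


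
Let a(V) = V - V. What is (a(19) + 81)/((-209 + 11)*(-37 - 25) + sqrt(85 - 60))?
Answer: 81/12281 ≈ 0.0065956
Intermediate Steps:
a(V) = 0
(a(19) + 81)/((-209 + 11)*(-37 - 25) + sqrt(85 - 60)) = (0 + 81)/((-209 + 11)*(-37 - 25) + sqrt(85 - 60)) = 81/(-198*(-62) + sqrt(25)) = 81/(12276 + 5) = 81/12281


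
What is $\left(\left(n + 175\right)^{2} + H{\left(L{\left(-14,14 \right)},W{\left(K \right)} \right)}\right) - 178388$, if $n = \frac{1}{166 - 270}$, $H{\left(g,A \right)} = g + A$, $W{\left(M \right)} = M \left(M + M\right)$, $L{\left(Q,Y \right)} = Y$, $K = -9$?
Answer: $- \frac{1596337391}{10816} \approx -1.4759 \cdot 10^{5}$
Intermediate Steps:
$W{\left(M \right)} = 2 M^{2}$ ($W{\left(M \right)} = M 2 M = 2 M^{2}$)
$H{\left(g,A \right)} = A + g$
$n = - \frac{1}{104}$ ($n = \frac{1}{-104} = - \frac{1}{104} \approx -0.0096154$)
$\left(\left(n + 175\right)^{2} + H{\left(L{\left(-14,14 \right)},W{\left(K \right)} \right)}\right) - 178388 = \left(\left(- \frac{1}{104} + 175\right)^{2} + \left(2 \left(-9\right)^{2} + 14\right)\right) - 178388 = \left(\left(\frac{18199}{104}\right)^{2} + \left(2 \cdot 81 + 14\right)\right) - 178388 = \left(\frac{331203601}{10816} + \left(162 + 14\right)\right) - 178388 = \left(\frac{331203601}{10816} + 176\right) - 178388 = \frac{333107217}{10816} - 178388 = - \frac{1596337391}{10816}$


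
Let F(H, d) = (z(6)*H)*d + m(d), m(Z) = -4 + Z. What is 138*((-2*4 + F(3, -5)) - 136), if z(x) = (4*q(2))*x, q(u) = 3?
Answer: -170154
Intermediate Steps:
z(x) = 12*x (z(x) = (4*3)*x = 12*x)
F(H, d) = -4 + d + 72*H*d (F(H, d) = ((12*6)*H)*d + (-4 + d) = (72*H)*d + (-4 + d) = 72*H*d + (-4 + d) = -4 + d + 72*H*d)
138*((-2*4 + F(3, -5)) - 136) = 138*((-2*4 + (-4 - 5 + 72*3*(-5))) - 136) = 138*((-8 + (-4 - 5 - 1080)) - 136) = 138*((-8 - 1089) - 136) = 138*(-1097 - 136) = 138*(-1233) = -170154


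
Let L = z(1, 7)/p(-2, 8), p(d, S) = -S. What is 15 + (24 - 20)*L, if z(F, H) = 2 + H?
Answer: 21/2 ≈ 10.500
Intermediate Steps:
L = -9/8 (L = (2 + 7)/((-1*8)) = 9/(-8) = 9*(-1/8) = -9/8 ≈ -1.1250)
15 + (24 - 20)*L = 15 + (24 - 20)*(-9/8) = 15 + 4*(-9/8) = 15 - 9/2 = 21/2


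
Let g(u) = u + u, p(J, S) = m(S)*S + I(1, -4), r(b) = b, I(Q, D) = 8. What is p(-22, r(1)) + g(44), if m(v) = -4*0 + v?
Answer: 97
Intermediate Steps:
m(v) = v (m(v) = 0 + v = v)
p(J, S) = 8 + S² (p(J, S) = S*S + 8 = S² + 8 = 8 + S²)
g(u) = 2*u
p(-22, r(1)) + g(44) = (8 + 1²) + 2*44 = (8 + 1) + 88 = 9 + 88 = 97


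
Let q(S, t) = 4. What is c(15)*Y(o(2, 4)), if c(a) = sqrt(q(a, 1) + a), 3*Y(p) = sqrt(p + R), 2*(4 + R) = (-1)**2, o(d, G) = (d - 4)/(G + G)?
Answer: I*sqrt(285)/6 ≈ 2.8137*I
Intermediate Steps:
o(d, G) = (-4 + d)/(2*G) (o(d, G) = (-4 + d)/((2*G)) = (-4 + d)*(1/(2*G)) = (-4 + d)/(2*G))
R = -7/2 (R = -4 + (1/2)*(-1)**2 = -4 + (1/2)*1 = -4 + 1/2 = -7/2 ≈ -3.5000)
Y(p) = sqrt(-7/2 + p)/3 (Y(p) = sqrt(p - 7/2)/3 = sqrt(-7/2 + p)/3)
c(a) = sqrt(4 + a)
c(15)*Y(o(2, 4)) = sqrt(4 + 15)*(sqrt(-14 + 4*((1/2)*(-4 + 2)/4))/6) = sqrt(19)*(sqrt(-14 + 4*((1/2)*(1/4)*(-2)))/6) = sqrt(19)*(sqrt(-14 + 4*(-1/4))/6) = sqrt(19)*(sqrt(-14 - 1)/6) = sqrt(19)*(sqrt(-15)/6) = sqrt(19)*((I*sqrt(15))/6) = sqrt(19)*(I*sqrt(15)/6) = I*sqrt(285)/6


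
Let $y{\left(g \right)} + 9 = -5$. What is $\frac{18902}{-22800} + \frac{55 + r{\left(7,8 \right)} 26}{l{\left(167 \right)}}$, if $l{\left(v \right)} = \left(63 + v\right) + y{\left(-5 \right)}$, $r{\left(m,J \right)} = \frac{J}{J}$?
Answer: $- \frac{647}{1425} \approx -0.45404$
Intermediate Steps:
$r{\left(m,J \right)} = 1$
$y{\left(g \right)} = -14$ ($y{\left(g \right)} = -9 - 5 = -14$)
$l{\left(v \right)} = 49 + v$ ($l{\left(v \right)} = \left(63 + v\right) - 14 = 49 + v$)
$\frac{18902}{-22800} + \frac{55 + r{\left(7,8 \right)} 26}{l{\left(167 \right)}} = \frac{18902}{-22800} + \frac{55 + 1 \cdot 26}{49 + 167} = 18902 \left(- \frac{1}{22800}\right) + \frac{55 + 26}{216} = - \frac{9451}{11400} + 81 \cdot \frac{1}{216} = - \frac{9451}{11400} + \frac{3}{8} = - \frac{647}{1425}$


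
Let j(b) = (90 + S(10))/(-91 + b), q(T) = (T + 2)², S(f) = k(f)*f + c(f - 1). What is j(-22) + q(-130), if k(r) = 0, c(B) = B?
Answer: 1851293/113 ≈ 16383.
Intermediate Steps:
S(f) = -1 + f (S(f) = 0*f + (f - 1) = 0 + (-1 + f) = -1 + f)
q(T) = (2 + T)²
j(b) = 99/(-91 + b) (j(b) = (90 + (-1 + 10))/(-91 + b) = (90 + 9)/(-91 + b) = 99/(-91 + b))
j(-22) + q(-130) = 99/(-91 - 22) + (2 - 130)² = 99/(-113) + (-128)² = 99*(-1/113) + 16384 = -99/113 + 16384 = 1851293/113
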